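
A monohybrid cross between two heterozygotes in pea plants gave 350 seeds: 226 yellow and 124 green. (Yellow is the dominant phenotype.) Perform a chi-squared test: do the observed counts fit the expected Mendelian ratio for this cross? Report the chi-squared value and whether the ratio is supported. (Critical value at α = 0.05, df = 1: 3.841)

For a monohybrid cross between heterozygotes with complete dominance, the expected phenotypic ratio is 3:1.
Under the 3:1 hypothesis (Σ ratio = 4, N = 350):
  yellow: 350 × 3/4 = 262.5
  green: 350 × 1/4 = 87.5
χ² = Σ (O − E)² / E
  yellow: (226 − 262.5)² / 262.5 = 5.0752
  green: (124 − 87.5)² / 87.5 = 15.2257
χ² = 5.0752 + 15.2257 = 20.3009 ≈ 20.301
Degrees of freedom = 2 − 1 = 1; critical value at α = 0.05 is 3.841.
Since 20.301 > 3.841, we reject the null hypothesis — the data do not fit the 3:1 ratio.

20.301; not consistent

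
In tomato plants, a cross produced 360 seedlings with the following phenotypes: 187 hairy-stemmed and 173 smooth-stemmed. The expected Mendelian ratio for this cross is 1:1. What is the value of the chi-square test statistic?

0.544

Under the 1:1 hypothesis (Σ ratio = 2, N = 360):
  hairy-stemmed: 360 × 1/2 = 180
  smooth-stemmed: 360 × 1/2 = 180
χ² = Σ (O − E)² / E
  hairy-stemmed: (187 − 180)² / 180 = 0.2722
  smooth-stemmed: (173 − 180)² / 180 = 0.2722
χ² = 0.2722 + 0.2722 = 0.5444 ≈ 0.544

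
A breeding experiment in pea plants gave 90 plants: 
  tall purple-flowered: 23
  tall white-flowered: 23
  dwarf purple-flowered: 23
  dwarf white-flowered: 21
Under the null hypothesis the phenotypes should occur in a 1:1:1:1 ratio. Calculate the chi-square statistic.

Under the 1:1:1:1 hypothesis (Σ ratio = 4, N = 90):
  tall purple-flowered: 90 × 1/4 = 22.5
  tall white-flowered: 90 × 1/4 = 22.5
  dwarf purple-flowered: 90 × 1/4 = 22.5
  dwarf white-flowered: 90 × 1/4 = 22.5
χ² = Σ (O − E)² / E
  tall purple-flowered: (23 − 22.5)² / 22.5 = 0.0111
  tall white-flowered: (23 − 22.5)² / 22.5 = 0.0111
  dwarf purple-flowered: (23 − 22.5)² / 22.5 = 0.0111
  dwarf white-flowered: (21 − 22.5)² / 22.5 = 0.1000
χ² = 0.0111 + 0.0111 + 0.0111 + 0.1000 = 0.1333 ≈ 0.133

0.133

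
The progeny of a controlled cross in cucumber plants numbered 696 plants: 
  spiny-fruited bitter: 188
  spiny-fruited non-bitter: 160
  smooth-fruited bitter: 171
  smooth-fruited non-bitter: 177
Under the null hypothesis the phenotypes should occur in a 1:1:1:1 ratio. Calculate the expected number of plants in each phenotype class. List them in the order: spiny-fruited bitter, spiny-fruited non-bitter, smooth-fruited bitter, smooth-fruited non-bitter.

Expected counts for N = 696 under a 1:1:1:1 ratio (total parts = 4):
  spiny-fruited bitter: 696 × 1/4 = 174
  spiny-fruited non-bitter: 696 × 1/4 = 174
  smooth-fruited bitter: 696 × 1/4 = 174
  smooth-fruited non-bitter: 696 × 1/4 = 174

174, 174, 174, 174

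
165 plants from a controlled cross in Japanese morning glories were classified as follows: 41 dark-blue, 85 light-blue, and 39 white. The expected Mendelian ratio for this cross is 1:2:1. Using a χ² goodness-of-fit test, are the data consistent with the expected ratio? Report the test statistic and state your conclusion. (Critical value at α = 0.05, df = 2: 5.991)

Under the 1:2:1 hypothesis (Σ ratio = 4, N = 165):
  dark-blue: 165 × 1/4 = 41.25
  light-blue: 165 × 2/4 = 82.5
  white: 165 × 1/4 = 41.25
χ² = Σ (O − E)² / E
  dark-blue: (41 − 41.25)² / 41.25 = 0.0015
  light-blue: (85 − 82.5)² / 82.5 = 0.0758
  white: (39 − 41.25)² / 41.25 = 0.1227
χ² = 0.0015 + 0.0758 + 0.1227 = 0.200
Degrees of freedom = 3 − 1 = 2; critical value at α = 0.05 is 5.991.
Since 0.200 < 5.991, we fail to reject the null hypothesis — the data are consistent with the 1:2:1 ratio.

0.200; consistent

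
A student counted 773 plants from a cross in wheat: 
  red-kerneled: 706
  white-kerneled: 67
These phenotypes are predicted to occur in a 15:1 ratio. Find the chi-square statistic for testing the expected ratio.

Total ratio parts = 16. Expected numbers out of 773:
  red-kerneled: 773 × 15/16 = 724.6875
  white-kerneled: 773 × 1/16 = 48.3125
χ² = Σ (O − E)² / E
  red-kerneled: (706 − 724.6875)² / 724.6875 = 0.4819
  white-kerneled: (67 − 48.3125)² / 48.3125 = 7.2284
χ² = 0.4819 + 7.2284 = 7.7103 ≈ 7.710

7.710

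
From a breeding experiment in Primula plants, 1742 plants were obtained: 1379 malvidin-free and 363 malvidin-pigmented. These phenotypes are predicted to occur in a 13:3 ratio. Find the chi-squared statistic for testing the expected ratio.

Expected counts for N = 1742 under a 13:3 ratio (total parts = 16):
  malvidin-free: 1742 × 13/16 = 1415.375
  malvidin-pigmented: 1742 × 3/16 = 326.625
χ² = Σ (O − E)² / E
  malvidin-free: (1379 − 1415.375)² / 1415.375 = 0.9348
  malvidin-pigmented: (363 − 326.625)² / 326.625 = 4.0509
χ² = 0.9348 + 4.0509 = 4.9857 ≈ 4.986

4.986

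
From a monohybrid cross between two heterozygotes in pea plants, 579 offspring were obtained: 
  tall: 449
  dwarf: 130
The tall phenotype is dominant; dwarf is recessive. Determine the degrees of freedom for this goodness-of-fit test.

1

For a monohybrid cross between heterozygotes with complete dominance, the expected phenotypic ratio is 3:1.
A goodness-of-fit test with 2 phenotype classes has df = 2 − 1 = 1.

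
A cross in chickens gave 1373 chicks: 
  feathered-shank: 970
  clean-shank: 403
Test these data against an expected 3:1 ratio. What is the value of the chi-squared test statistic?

The 3:1 ratio has 4 parts, so with N = 1373 the expected counts are:
  feathered-shank: 1373 × 3/4 = 1029.75
  clean-shank: 1373 × 1/4 = 343.25
χ² = Σ (O − E)² / E
  feathered-shank: (970 − 1029.75)² / 1029.75 = 3.4669
  clean-shank: (403 − 343.25)² / 343.25 = 10.4008
χ² = 3.4669 + 10.4008 = 13.8677 ≈ 13.868

13.868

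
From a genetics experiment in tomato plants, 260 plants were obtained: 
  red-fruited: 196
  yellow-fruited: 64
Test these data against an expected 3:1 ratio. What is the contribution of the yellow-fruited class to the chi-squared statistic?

0.015

Under the 3:1 hypothesis (Σ ratio = 4, N = 260):
  red-fruited: 260 × 3/4 = 195
  yellow-fruited: 260 × 1/4 = 65
Contribution of yellow-fruited: (64 − 65)² / 65 = 0.0154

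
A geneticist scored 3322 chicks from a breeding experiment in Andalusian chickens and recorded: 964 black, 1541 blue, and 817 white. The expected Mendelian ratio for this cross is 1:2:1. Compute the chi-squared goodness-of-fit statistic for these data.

Under the 1:2:1 hypothesis (Σ ratio = 4, N = 3322):
  black: 3322 × 1/4 = 830.5
  blue: 3322 × 2/4 = 1661
  white: 3322 × 1/4 = 830.5
χ² = Σ (O − E)² / E
  black: (964 − 830.5)² / 830.5 = 21.4597
  blue: (1541 − 1661)² / 1661 = 8.6695
  white: (817 − 830.5)² / 830.5 = 0.2194
χ² = 21.4597 + 8.6695 + 0.2194 = 30.3486 ≈ 30.349

30.349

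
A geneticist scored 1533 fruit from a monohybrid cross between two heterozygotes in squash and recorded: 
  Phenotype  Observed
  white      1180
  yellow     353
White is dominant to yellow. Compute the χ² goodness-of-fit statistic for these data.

For a monohybrid cross between heterozygotes with complete dominance, the expected phenotypic ratio is 3:1.
Under the 3:1 hypothesis (Σ ratio = 4, N = 1533):
  white: 1533 × 3/4 = 1149.75
  yellow: 1533 × 1/4 = 383.25
χ² = Σ (O − E)² / E
  white: (1180 − 1149.75)² / 1149.75 = 0.7959
  yellow: (353 − 383.25)² / 383.25 = 2.3876
χ² = 0.7959 + 2.3876 = 3.1835 ≈ 3.184

3.184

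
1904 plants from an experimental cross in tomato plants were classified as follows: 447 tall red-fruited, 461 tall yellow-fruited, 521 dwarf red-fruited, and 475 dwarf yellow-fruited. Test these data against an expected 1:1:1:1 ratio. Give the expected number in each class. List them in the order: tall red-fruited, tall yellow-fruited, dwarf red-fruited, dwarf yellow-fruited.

Total ratio parts = 4. Expected numbers out of 1904:
  tall red-fruited: 1904 × 1/4 = 476
  tall yellow-fruited: 1904 × 1/4 = 476
  dwarf red-fruited: 1904 × 1/4 = 476
  dwarf yellow-fruited: 1904 × 1/4 = 476

476, 476, 476, 476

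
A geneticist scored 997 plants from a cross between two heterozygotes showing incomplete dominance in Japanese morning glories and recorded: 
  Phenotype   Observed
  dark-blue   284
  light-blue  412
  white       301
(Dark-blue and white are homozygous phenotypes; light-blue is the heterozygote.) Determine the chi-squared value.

With incomplete dominance, a heterozygote × heterozygote cross gives a 1:2:1 phenotypic ratio.
Total ratio parts = 4. Expected numbers out of 997:
  dark-blue: 997 × 1/4 = 249.25
  light-blue: 997 × 2/4 = 498.5
  white: 997 × 1/4 = 249.25
χ² = Σ (O − E)² / E
  dark-blue: (284 − 249.25)² / 249.25 = 4.8448
  light-blue: (412 − 498.5)² / 498.5 = 15.0095
  white: (301 − 249.25)² / 249.25 = 10.7445
χ² = 4.8448 + 15.0095 + 10.7445 = 30.5988 ≈ 30.599

30.599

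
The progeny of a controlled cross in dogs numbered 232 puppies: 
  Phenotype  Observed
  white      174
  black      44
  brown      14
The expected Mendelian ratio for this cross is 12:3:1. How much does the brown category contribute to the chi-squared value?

0.017

Total ratio parts = 16. Expected numbers out of 232:
  white: 232 × 12/16 = 174
  black: 232 × 3/16 = 43.5
  brown: 232 × 1/16 = 14.5
Contribution of brown: (14 − 14.5)² / 14.5 = 0.0172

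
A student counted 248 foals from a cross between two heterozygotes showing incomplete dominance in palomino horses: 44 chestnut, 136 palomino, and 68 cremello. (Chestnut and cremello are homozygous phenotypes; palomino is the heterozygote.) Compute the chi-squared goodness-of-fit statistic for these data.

With incomplete dominance, a heterozygote × heterozygote cross gives a 1:2:1 phenotypic ratio.
The 1:2:1 ratio has 4 parts, so with N = 248 the expected counts are:
  chestnut: 248 × 1/4 = 62
  palomino: 248 × 2/4 = 124
  cremello: 248 × 1/4 = 62
χ² = Σ (O − E)² / E
  chestnut: (44 − 62)² / 62 = 5.2258
  palomino: (136 − 124)² / 124 = 1.1613
  cremello: (68 − 62)² / 62 = 0.5806
χ² = 5.2258 + 1.1613 + 0.5806 = 6.9677 ≈ 6.968

6.968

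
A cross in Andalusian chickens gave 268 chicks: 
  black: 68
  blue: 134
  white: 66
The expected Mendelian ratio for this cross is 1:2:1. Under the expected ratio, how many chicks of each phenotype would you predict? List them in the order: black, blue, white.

The 1:2:1 ratio has 4 parts, so with N = 268 the expected counts are:
  black: 268 × 1/4 = 67
  blue: 268 × 2/4 = 134
  white: 268 × 1/4 = 67

67, 134, 67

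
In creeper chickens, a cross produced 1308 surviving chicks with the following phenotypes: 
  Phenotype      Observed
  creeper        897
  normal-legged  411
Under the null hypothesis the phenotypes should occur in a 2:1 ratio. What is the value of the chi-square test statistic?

Under the 2:1 hypothesis (Σ ratio = 3, N = 1308):
  creeper: 1308 × 2/3 = 872
  normal-legged: 1308 × 1/3 = 436
χ² = Σ (O − E)² / E
  creeper: (897 − 872)² / 872 = 0.7167
  normal-legged: (411 − 436)² / 436 = 1.4335
χ² = 0.7167 + 1.4335 = 2.1502 ≈ 2.150

2.150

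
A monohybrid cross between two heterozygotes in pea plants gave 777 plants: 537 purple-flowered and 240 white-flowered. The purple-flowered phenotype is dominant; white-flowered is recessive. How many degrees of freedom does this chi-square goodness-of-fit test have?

For a monohybrid cross between heterozygotes with complete dominance, the expected phenotypic ratio is 3:1.
A goodness-of-fit test with 2 phenotype classes has df = 2 − 1 = 1.

1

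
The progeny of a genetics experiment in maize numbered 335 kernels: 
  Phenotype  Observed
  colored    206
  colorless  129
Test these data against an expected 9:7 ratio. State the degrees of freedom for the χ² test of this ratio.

A goodness-of-fit test with 2 phenotype classes has df = 2 − 1 = 1.

1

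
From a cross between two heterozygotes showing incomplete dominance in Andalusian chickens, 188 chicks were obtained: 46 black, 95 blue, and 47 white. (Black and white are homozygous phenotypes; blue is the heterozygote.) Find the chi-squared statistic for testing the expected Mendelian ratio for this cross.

With incomplete dominance, a heterozygote × heterozygote cross gives a 1:2:1 phenotypic ratio.
Under the 1:2:1 hypothesis (Σ ratio = 4, N = 188):
  black: 188 × 1/4 = 47
  blue: 188 × 2/4 = 94
  white: 188 × 1/4 = 47
χ² = Σ (O − E)² / E
  black: (46 − 47)² / 47 = 0.0213
  blue: (95 − 94)² / 94 = 0.0106
  white: (47 − 47)² / 47 = 0.0000
χ² = 0.0213 + 0.0106 + 0.0000 = 0.0319 ≈ 0.032

0.032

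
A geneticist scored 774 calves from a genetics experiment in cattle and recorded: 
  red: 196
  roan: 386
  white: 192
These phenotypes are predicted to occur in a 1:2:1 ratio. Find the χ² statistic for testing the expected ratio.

The 1:2:1 ratio has 4 parts, so with N = 774 the expected counts are:
  red: 774 × 1/4 = 193.5
  roan: 774 × 2/4 = 387
  white: 774 × 1/4 = 193.5
χ² = Σ (O − E)² / E
  red: (196 − 193.5)² / 193.5 = 0.0323
  roan: (386 − 387)² / 387 = 0.0026
  white: (192 − 193.5)² / 193.5 = 0.0116
χ² = 0.0323 + 0.0026 + 0.0116 = 0.0465 ≈ 0.047

0.047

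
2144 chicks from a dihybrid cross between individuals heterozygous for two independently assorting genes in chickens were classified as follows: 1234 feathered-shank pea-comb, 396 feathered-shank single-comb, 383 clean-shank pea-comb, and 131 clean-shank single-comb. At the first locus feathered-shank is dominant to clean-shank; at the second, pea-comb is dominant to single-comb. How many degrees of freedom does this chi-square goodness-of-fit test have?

A dihybrid F₂ with independent assortment and complete dominance at both loci gives a 9:3:3:1 phenotypic ratio.
A goodness-of-fit test with 4 phenotype classes has df = 4 − 1 = 3.

3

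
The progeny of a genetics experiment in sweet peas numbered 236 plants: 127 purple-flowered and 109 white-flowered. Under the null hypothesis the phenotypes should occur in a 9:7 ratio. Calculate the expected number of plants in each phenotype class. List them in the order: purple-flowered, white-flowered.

132.75, 103.25

Under the 9:7 hypothesis (Σ ratio = 16, N = 236):
  purple-flowered: 236 × 9/16 = 132.75
  white-flowered: 236 × 7/16 = 103.25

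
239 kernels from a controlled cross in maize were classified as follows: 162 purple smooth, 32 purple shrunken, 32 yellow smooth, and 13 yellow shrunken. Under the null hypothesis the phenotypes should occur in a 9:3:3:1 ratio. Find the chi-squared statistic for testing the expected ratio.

13.229

The 9:3:3:1 ratio has 16 parts, so with N = 239 the expected counts are:
  purple smooth: 239 × 9/16 = 134.4375
  purple shrunken: 239 × 3/16 = 44.8125
  yellow smooth: 239 × 3/16 = 44.8125
  yellow shrunken: 239 × 1/16 = 14.9375
χ² = Σ (O − E)² / E
  purple smooth: (162 − 134.4375)² / 134.4375 = 5.6509
  purple shrunken: (32 − 44.8125)² / 44.8125 = 3.6633
  yellow smooth: (32 − 44.8125)² / 44.8125 = 3.6633
  yellow shrunken: (13 − 14.9375)² / 14.9375 = 0.2513
χ² = 5.6509 + 3.6633 + 3.6633 + 0.2513 = 13.2288 ≈ 13.229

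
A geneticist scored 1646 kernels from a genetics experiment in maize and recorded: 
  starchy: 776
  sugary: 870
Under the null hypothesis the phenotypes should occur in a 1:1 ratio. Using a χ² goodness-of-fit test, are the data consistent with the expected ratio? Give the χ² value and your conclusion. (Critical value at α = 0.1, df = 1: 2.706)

Total ratio parts = 2. Expected numbers out of 1646:
  starchy: 1646 × 1/2 = 823
  sugary: 1646 × 1/2 = 823
χ² = Σ (O − E)² / E
  starchy: (776 − 823)² / 823 = 2.6841
  sugary: (870 − 823)² / 823 = 2.6841
χ² = 2.6841 + 2.6841 = 5.3682 ≈ 5.368
Degrees of freedom = 2 − 1 = 1; critical value at α = 0.1 is 2.706.
Since 5.368 > 2.706, we reject the null hypothesis — the data do not fit the 1:1 ratio.

5.368; not consistent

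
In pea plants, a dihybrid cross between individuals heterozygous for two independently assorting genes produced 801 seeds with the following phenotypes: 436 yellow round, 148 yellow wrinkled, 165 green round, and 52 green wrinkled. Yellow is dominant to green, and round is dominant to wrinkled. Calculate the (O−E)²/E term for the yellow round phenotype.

A dihybrid F₂ with independent assortment and complete dominance at both loci gives a 9:3:3:1 phenotypic ratio.
Under the 9:3:3:1 hypothesis (Σ ratio = 16, N = 801):
  yellow round: 801 × 9/16 = 450.5625
  yellow wrinkled: 801 × 3/16 = 150.1875
  green round: 801 × 3/16 = 150.1875
  green wrinkled: 801 × 1/16 = 50.0625
Contribution of yellow round: (436 − 450.5625)² / 450.5625 = 0.4707

0.471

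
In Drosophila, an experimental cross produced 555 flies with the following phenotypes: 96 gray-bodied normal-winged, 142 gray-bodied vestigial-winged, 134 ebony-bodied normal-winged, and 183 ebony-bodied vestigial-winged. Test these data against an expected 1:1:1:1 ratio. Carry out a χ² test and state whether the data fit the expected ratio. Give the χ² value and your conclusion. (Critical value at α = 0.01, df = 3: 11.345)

27.523; not consistent

Total ratio parts = 4. Expected numbers out of 555:
  gray-bodied normal-winged: 555 × 1/4 = 138.75
  gray-bodied vestigial-winged: 555 × 1/4 = 138.75
  ebony-bodied normal-winged: 555 × 1/4 = 138.75
  ebony-bodied vestigial-winged: 555 × 1/4 = 138.75
χ² = Σ (O − E)² / E
  gray-bodied normal-winged: (96 − 138.75)² / 138.75 = 13.1716
  gray-bodied vestigial-winged: (142 − 138.75)² / 138.75 = 0.0761
  ebony-bodied normal-winged: (134 − 138.75)² / 138.75 = 0.1626
  ebony-bodied vestigial-winged: (183 − 138.75)² / 138.75 = 14.1122
χ² = 13.1716 + 0.0761 + 0.1626 + 14.1122 = 27.5225 ≈ 27.523
Degrees of freedom = 4 − 1 = 3; critical value at α = 0.01 is 11.345.
Since 27.523 > 11.345, we reject the null hypothesis — the data do not fit the 1:1:1:1 ratio.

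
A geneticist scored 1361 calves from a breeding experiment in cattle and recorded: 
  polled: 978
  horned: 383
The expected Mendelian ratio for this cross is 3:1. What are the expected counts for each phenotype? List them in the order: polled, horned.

1020.75, 340.25

The 3:1 ratio has 4 parts, so with N = 1361 the expected counts are:
  polled: 1361 × 3/4 = 1020.75
  horned: 1361 × 1/4 = 340.25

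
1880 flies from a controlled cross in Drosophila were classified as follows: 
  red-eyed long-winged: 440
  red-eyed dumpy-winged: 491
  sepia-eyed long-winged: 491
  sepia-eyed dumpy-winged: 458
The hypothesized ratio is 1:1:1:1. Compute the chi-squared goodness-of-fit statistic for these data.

Under the 1:1:1:1 hypothesis (Σ ratio = 4, N = 1880):
  red-eyed long-winged: 1880 × 1/4 = 470
  red-eyed dumpy-winged: 1880 × 1/4 = 470
  sepia-eyed long-winged: 1880 × 1/4 = 470
  sepia-eyed dumpy-winged: 1880 × 1/4 = 470
χ² = Σ (O − E)² / E
  red-eyed long-winged: (440 − 470)² / 470 = 1.9149
  red-eyed dumpy-winged: (491 − 470)² / 470 = 0.9383
  sepia-eyed long-winged: (491 − 470)² / 470 = 0.9383
  sepia-eyed dumpy-winged: (458 − 470)² / 470 = 0.3064
χ² = 1.9149 + 0.9383 + 0.9383 + 0.3064 = 4.0979 ≈ 4.098

4.098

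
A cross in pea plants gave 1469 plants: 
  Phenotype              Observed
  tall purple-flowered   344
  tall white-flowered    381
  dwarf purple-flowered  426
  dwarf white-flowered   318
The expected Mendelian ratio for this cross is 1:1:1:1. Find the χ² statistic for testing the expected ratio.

Expected counts for N = 1469 under a 1:1:1:1 ratio (total parts = 4):
  tall purple-flowered: 1469 × 1/4 = 367.25
  tall white-flowered: 1469 × 1/4 = 367.25
  dwarf purple-flowered: 1469 × 1/4 = 367.25
  dwarf white-flowered: 1469 × 1/4 = 367.25
χ² = Σ (O − E)² / E
  tall purple-flowered: (344 − 367.25)² / 367.25 = 1.4719
  tall white-flowered: (381 − 367.25)² / 367.25 = 0.5148
  dwarf purple-flowered: (426 − 367.25)² / 367.25 = 9.3984
  dwarf white-flowered: (318 − 367.25)² / 367.25 = 6.6047
χ² = 1.4719 + 0.5148 + 9.3984 + 6.6047 = 17.9898 ≈ 17.990

17.990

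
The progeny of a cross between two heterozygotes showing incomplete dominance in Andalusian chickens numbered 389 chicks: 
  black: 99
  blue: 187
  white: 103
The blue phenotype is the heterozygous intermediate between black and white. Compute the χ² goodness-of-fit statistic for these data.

0.661

With incomplete dominance, a heterozygote × heterozygote cross gives a 1:2:1 phenotypic ratio.
Under the 1:2:1 hypothesis (Σ ratio = 4, N = 389):
  black: 389 × 1/4 = 97.25
  blue: 389 × 2/4 = 194.5
  white: 389 × 1/4 = 97.25
χ² = Σ (O − E)² / E
  black: (99 − 97.25)² / 97.25 = 0.0315
  blue: (187 − 194.5)² / 194.5 = 0.2892
  white: (103 − 97.25)² / 97.25 = 0.3400
χ² = 0.0315 + 0.2892 + 0.3400 = 0.6607 ≈ 0.661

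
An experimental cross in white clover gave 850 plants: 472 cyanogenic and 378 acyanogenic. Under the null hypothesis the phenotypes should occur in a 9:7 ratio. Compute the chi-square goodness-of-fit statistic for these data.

0.179

Total ratio parts = 16. Expected numbers out of 850:
  cyanogenic: 850 × 9/16 = 478.125
  acyanogenic: 850 × 7/16 = 371.875
χ² = Σ (O − E)² / E
  cyanogenic: (472 − 478.125)² / 478.125 = 0.0785
  acyanogenic: (378 − 371.875)² / 371.875 = 0.1009
χ² = 0.0785 + 0.1009 = 0.1794 ≈ 0.179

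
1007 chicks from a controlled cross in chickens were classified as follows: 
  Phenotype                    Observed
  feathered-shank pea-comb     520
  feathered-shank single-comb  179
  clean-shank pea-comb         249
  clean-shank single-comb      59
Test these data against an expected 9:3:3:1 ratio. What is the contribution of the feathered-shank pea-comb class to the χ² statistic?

Total ratio parts = 16. Expected numbers out of 1007:
  feathered-shank pea-comb: 1007 × 9/16 = 566.4375
  feathered-shank single-comb: 1007 × 3/16 = 188.8125
  clean-shank pea-comb: 1007 × 3/16 = 188.8125
  clean-shank single-comb: 1007 × 1/16 = 62.9375
Contribution of feathered-shank pea-comb: (520 − 566.4375)² / 566.4375 = 3.8070

3.807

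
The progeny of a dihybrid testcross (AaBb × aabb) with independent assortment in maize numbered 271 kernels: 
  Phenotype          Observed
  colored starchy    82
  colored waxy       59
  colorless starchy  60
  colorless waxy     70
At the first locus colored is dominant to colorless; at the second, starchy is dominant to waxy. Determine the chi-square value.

5.089

A dihybrid testcross with independent assortment gives a 1:1:1:1 ratio.
The 1:1:1:1 ratio has 4 parts, so with N = 271 the expected counts are:
  colored starchy: 271 × 1/4 = 67.75
  colored waxy: 271 × 1/4 = 67.75
  colorless starchy: 271 × 1/4 = 67.75
  colorless waxy: 271 × 1/4 = 67.75
χ² = Σ (O − E)² / E
  colored starchy: (82 − 67.75)² / 67.75 = 2.9972
  colored waxy: (59 − 67.75)² / 67.75 = 1.1301
  colorless starchy: (60 − 67.75)² / 67.75 = 0.8865
  colorless waxy: (70 − 67.75)² / 67.75 = 0.0747
χ² = 2.9972 + 1.1301 + 0.8865 + 0.0747 = 5.0885 ≈ 5.089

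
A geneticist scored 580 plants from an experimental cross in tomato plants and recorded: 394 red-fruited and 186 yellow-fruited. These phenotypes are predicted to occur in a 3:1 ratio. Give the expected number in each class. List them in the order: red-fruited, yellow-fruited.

435, 145

Total ratio parts = 4. Expected numbers out of 580:
  red-fruited: 580 × 3/4 = 435
  yellow-fruited: 580 × 1/4 = 145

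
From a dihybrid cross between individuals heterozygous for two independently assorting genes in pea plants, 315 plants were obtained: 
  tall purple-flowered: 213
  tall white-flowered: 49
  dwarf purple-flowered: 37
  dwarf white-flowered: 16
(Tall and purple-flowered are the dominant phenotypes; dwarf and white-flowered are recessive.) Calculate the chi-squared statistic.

A dihybrid F₂ with independent assortment and complete dominance at both loci gives a 9:3:3:1 phenotypic ratio.
Under the 9:3:3:1 hypothesis (Σ ratio = 16, N = 315):
  tall purple-flowered: 315 × 9/16 = 177.1875
  tall white-flowered: 315 × 3/16 = 59.0625
  dwarf purple-flowered: 315 × 3/16 = 59.0625
  dwarf white-flowered: 315 × 1/16 = 19.6875
χ² = Σ (O − E)² / E
  tall purple-flowered: (213 − 177.1875)² / 177.1875 = 7.2383
  tall white-flowered: (49 − 59.0625)² / 59.0625 = 1.7144
  dwarf purple-flowered: (37 − 59.0625)² / 59.0625 = 8.2413
  dwarf white-flowered: (16 − 19.6875)² / 19.6875 = 0.6907
χ² = 7.2383 + 1.7144 + 8.2413 + 0.6907 = 17.8847 ≈ 17.885

17.885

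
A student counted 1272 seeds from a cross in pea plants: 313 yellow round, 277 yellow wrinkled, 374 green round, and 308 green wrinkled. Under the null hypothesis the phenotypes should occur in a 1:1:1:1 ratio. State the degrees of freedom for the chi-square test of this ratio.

3

A goodness-of-fit test with 4 phenotype classes has df = 4 − 1 = 3.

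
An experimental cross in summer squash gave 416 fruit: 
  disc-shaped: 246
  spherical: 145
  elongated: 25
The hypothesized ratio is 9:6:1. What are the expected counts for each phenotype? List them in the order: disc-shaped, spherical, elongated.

234, 156, 26

Under the 9:6:1 hypothesis (Σ ratio = 16, N = 416):
  disc-shaped: 416 × 9/16 = 234
  spherical: 416 × 6/16 = 156
  elongated: 416 × 1/16 = 26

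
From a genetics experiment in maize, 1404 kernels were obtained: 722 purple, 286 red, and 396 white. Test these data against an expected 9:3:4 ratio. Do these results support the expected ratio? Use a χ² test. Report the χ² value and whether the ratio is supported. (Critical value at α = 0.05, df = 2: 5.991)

Total ratio parts = 16. Expected numbers out of 1404:
  purple: 1404 × 9/16 = 789.75
  red: 1404 × 3/16 = 263.25
  white: 1404 × 4/16 = 351
χ² = Σ (O − E)² / E
  purple: (722 − 789.75)² / 789.75 = 5.8120
  red: (286 − 263.25)² / 263.25 = 1.9660
  white: (396 − 351)² / 351 = 5.7692
χ² = 5.8120 + 1.9660 + 5.7692 = 13.5472 ≈ 13.547
Degrees of freedom = 3 − 1 = 2; critical value at α = 0.05 is 5.991.
Since 13.547 > 5.991, we reject the null hypothesis — the data do not fit the 9:3:4 ratio.

13.547; not consistent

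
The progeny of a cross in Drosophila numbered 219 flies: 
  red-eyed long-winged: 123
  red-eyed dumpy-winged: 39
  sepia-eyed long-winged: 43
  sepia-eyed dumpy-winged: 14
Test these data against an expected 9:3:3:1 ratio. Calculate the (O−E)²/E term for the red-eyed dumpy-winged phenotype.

The 9:3:3:1 ratio has 16 parts, so with N = 219 the expected counts are:
  red-eyed long-winged: 219 × 9/16 = 123.1875
  red-eyed dumpy-winged: 219 × 3/16 = 41.0625
  sepia-eyed long-winged: 219 × 3/16 = 41.0625
  sepia-eyed dumpy-winged: 219 × 1/16 = 13.6875
Contribution of red-eyed dumpy-winged: (39 − 41.0625)² / 41.0625 = 0.1036

0.104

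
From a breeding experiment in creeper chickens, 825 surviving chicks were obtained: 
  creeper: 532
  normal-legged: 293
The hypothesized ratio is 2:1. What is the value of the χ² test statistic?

1.767

Under the 2:1 hypothesis (Σ ratio = 3, N = 825):
  creeper: 825 × 2/3 = 550
  normal-legged: 825 × 1/3 = 275
χ² = Σ (O − E)² / E
  creeper: (532 − 550)² / 550 = 0.5891
  normal-legged: (293 − 275)² / 275 = 1.1782
χ² = 0.5891 + 1.1782 = 1.7673 ≈ 1.767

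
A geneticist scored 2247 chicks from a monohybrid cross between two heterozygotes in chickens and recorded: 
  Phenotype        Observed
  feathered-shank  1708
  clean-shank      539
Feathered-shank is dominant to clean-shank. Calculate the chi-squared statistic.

1.228

For a monohybrid cross between heterozygotes with complete dominance, the expected phenotypic ratio is 3:1.
The 3:1 ratio has 4 parts, so with N = 2247 the expected counts are:
  feathered-shank: 2247 × 3/4 = 1685.25
  clean-shank: 2247 × 1/4 = 561.75
χ² = Σ (O − E)² / E
  feathered-shank: (1708 − 1685.25)² / 1685.25 = 0.3071
  clean-shank: (539 − 561.75)² / 561.75 = 0.9213
χ² = 0.3071 + 0.9213 = 1.2284 ≈ 1.228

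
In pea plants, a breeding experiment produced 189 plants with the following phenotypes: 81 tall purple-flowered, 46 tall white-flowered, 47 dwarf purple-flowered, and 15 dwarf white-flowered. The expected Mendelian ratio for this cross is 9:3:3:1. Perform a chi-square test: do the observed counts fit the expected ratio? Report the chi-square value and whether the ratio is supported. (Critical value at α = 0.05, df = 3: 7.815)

13.808; not consistent

Total ratio parts = 16. Expected numbers out of 189:
  tall purple-flowered: 189 × 9/16 = 106.3125
  tall white-flowered: 189 × 3/16 = 35.4375
  dwarf purple-flowered: 189 × 3/16 = 35.4375
  dwarf white-flowered: 189 × 1/16 = 11.8125
χ² = Σ (O − E)² / E
  tall purple-flowered: (81 − 106.3125)² / 106.3125 = 6.0268
  tall white-flowered: (46 − 35.4375)² / 35.4375 = 3.1483
  dwarf purple-flowered: (47 − 35.4375)² / 35.4375 = 3.7726
  dwarf white-flowered: (15 − 11.8125)² / 11.8125 = 0.8601
χ² = 6.0268 + 3.1483 + 3.7726 + 0.8601 = 13.8078 ≈ 13.808
Degrees of freedom = 4 − 1 = 3; critical value at α = 0.05 is 7.815.
Since 13.808 > 7.815, we reject the null hypothesis — the data do not fit the 9:3:3:1 ratio.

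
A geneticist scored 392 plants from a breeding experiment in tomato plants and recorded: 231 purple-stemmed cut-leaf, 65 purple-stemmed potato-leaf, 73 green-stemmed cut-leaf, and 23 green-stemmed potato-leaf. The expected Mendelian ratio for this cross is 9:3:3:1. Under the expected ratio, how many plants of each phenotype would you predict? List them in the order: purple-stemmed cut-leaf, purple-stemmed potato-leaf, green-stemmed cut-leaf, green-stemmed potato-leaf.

The 9:3:3:1 ratio has 16 parts, so with N = 392 the expected counts are:
  purple-stemmed cut-leaf: 392 × 9/16 = 220.5
  purple-stemmed potato-leaf: 392 × 3/16 = 73.5
  green-stemmed cut-leaf: 392 × 3/16 = 73.5
  green-stemmed potato-leaf: 392 × 1/16 = 24.5

220.5, 73.5, 73.5, 24.5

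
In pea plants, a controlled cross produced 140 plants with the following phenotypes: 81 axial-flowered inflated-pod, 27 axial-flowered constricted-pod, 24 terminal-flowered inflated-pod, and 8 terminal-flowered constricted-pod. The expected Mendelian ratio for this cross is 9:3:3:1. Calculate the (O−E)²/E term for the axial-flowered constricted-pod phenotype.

Total ratio parts = 16. Expected numbers out of 140:
  axial-flowered inflated-pod: 140 × 9/16 = 78.75
  axial-flowered constricted-pod: 140 × 3/16 = 26.25
  terminal-flowered inflated-pod: 140 × 3/16 = 26.25
  terminal-flowered constricted-pod: 140 × 1/16 = 8.75
Contribution of axial-flowered constricted-pod: (27 − 26.25)² / 26.25 = 0.0214

0.021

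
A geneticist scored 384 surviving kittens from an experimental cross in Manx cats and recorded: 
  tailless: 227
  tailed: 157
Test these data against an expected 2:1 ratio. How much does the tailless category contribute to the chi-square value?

Under the 2:1 hypothesis (Σ ratio = 3, N = 384):
  tailless: 384 × 2/3 = 256
  tailed: 384 × 1/3 = 128
Contribution of tailless: (227 − 256)² / 256 = 3.2852

3.285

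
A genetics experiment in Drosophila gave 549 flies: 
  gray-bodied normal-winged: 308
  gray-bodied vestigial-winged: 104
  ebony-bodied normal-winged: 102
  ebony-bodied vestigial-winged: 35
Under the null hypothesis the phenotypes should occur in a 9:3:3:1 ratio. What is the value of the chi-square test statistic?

Total ratio parts = 16. Expected numbers out of 549:
  gray-bodied normal-winged: 549 × 9/16 = 308.8125
  gray-bodied vestigial-winged: 549 × 3/16 = 102.9375
  ebony-bodied normal-winged: 549 × 3/16 = 102.9375
  ebony-bodied vestigial-winged: 549 × 1/16 = 34.3125
χ² = Σ (O − E)² / E
  gray-bodied normal-winged: (308 − 308.8125)² / 308.8125 = 0.0021
  gray-bodied vestigial-winged: (104 − 102.9375)² / 102.9375 = 0.0110
  ebony-bodied normal-winged: (102 − 102.9375)² / 102.9375 = 0.0085
  ebony-bodied vestigial-winged: (35 − 34.3125)² / 34.3125 = 0.0138
χ² = 0.0021 + 0.0110 + 0.0085 + 0.0138 = 0.0354 ≈ 0.035

0.035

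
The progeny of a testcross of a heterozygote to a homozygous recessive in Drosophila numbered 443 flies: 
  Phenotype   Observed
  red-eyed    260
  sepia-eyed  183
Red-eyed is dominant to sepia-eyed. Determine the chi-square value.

A testcross of a heterozygote (Aa × aa) gives a 1:1 phenotypic ratio.
The 1:1 ratio has 2 parts, so with N = 443 the expected counts are:
  red-eyed: 443 × 1/2 = 221.5
  sepia-eyed: 443 × 1/2 = 221.5
χ² = Σ (O − E)² / E
  red-eyed: (260 − 221.5)² / 221.5 = 6.6919
  sepia-eyed: (183 − 221.5)² / 221.5 = 6.6919
χ² = 6.6919 + 6.6919 = 13.3838 ≈ 13.384

13.384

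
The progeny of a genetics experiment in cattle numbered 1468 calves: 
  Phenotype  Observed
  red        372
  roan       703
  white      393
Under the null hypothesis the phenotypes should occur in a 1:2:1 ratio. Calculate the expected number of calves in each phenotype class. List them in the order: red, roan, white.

The 1:2:1 ratio has 4 parts, so with N = 1468 the expected counts are:
  red: 1468 × 1/4 = 367
  roan: 1468 × 2/4 = 734
  white: 1468 × 1/4 = 367

367, 734, 367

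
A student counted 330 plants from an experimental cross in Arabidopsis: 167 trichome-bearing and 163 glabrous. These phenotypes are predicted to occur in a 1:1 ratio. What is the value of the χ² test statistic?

0.048

Total ratio parts = 2. Expected numbers out of 330:
  trichome-bearing: 330 × 1/2 = 165
  glabrous: 330 × 1/2 = 165
χ² = Σ (O − E)² / E
  trichome-bearing: (167 − 165)² / 165 = 0.0242
  glabrous: (163 − 165)² / 165 = 0.0242
χ² = 0.0242 + 0.0242 = 0.0484 ≈ 0.048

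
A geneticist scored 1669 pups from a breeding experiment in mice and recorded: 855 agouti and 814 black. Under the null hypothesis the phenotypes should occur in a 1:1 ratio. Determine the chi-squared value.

1.007

Under the 1:1 hypothesis (Σ ratio = 2, N = 1669):
  agouti: 1669 × 1/2 = 834.5
  black: 1669 × 1/2 = 834.5
χ² = Σ (O − E)² / E
  agouti: (855 − 834.5)² / 834.5 = 0.5036
  black: (814 − 834.5)² / 834.5 = 0.5036
χ² = 0.5036 + 0.5036 = 1.0072 ≈ 1.007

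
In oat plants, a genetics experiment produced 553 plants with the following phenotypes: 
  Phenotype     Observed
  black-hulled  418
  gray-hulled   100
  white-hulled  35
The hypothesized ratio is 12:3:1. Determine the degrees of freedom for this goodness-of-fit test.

2

A goodness-of-fit test with 3 phenotype classes has df = 3 − 1 = 2.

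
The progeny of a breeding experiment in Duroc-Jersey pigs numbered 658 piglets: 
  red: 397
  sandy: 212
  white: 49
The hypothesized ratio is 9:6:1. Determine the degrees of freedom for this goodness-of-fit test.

A goodness-of-fit test with 3 phenotype classes has df = 3 − 1 = 2.

2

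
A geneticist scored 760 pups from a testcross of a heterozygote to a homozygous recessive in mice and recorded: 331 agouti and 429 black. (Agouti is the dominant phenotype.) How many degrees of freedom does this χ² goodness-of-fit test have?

1

A testcross of a heterozygote (Aa × aa) gives a 1:1 phenotypic ratio.
A goodness-of-fit test with 2 phenotype classes has df = 2 − 1 = 1.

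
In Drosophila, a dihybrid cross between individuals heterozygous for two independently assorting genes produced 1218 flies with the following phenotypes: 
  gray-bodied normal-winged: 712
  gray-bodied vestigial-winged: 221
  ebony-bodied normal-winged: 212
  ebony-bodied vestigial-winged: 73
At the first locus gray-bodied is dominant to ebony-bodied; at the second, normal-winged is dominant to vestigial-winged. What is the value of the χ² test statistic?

2.595

A dihybrid F₂ with independent assortment and complete dominance at both loci gives a 9:3:3:1 phenotypic ratio.
Under the 9:3:3:1 hypothesis (Σ ratio = 16, N = 1218):
  gray-bodied normal-winged: 1218 × 9/16 = 685.125
  gray-bodied vestigial-winged: 1218 × 3/16 = 228.375
  ebony-bodied normal-winged: 1218 × 3/16 = 228.375
  ebony-bodied vestigial-winged: 1218 × 1/16 = 76.125
χ² = Σ (O − E)² / E
  gray-bodied normal-winged: (712 − 685.125)² / 685.125 = 1.0542
  gray-bodied vestigial-winged: (221 − 228.375)² / 228.375 = 0.2382
  ebony-bodied normal-winged: (212 − 228.375)² / 228.375 = 1.1741
  ebony-bodied vestigial-winged: (73 − 76.125)² / 76.125 = 0.1283
χ² = 1.0542 + 0.2382 + 1.1741 + 0.1283 = 2.5948 ≈ 2.595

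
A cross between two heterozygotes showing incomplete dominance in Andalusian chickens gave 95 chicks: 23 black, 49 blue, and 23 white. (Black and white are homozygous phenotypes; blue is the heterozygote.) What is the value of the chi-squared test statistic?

0.095

With incomplete dominance, a heterozygote × heterozygote cross gives a 1:2:1 phenotypic ratio.
Expected counts for N = 95 under a 1:2:1 ratio (total parts = 4):
  black: 95 × 1/4 = 23.75
  blue: 95 × 2/4 = 47.5
  white: 95 × 1/4 = 23.75
χ² = Σ (O − E)² / E
  black: (23 − 23.75)² / 23.75 = 0.0237
  blue: (49 − 47.5)² / 47.5 = 0.0474
  white: (23 − 23.75)² / 23.75 = 0.0237
χ² = 0.0237 + 0.0474 + 0.0237 = 0.0948 ≈ 0.095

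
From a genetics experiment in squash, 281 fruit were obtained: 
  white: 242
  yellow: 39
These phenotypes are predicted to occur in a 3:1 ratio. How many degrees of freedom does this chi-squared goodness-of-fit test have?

A goodness-of-fit test with 2 phenotype classes has df = 2 − 1 = 1.

1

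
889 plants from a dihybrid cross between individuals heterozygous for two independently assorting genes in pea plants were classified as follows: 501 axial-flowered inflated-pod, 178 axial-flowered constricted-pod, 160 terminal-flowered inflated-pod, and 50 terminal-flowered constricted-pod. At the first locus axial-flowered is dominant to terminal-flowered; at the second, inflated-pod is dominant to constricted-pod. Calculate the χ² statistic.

A dihybrid F₂ with independent assortment and complete dominance at both loci gives a 9:3:3:1 phenotypic ratio.
Under the 9:3:3:1 hypothesis (Σ ratio = 16, N = 889):
  axial-flowered inflated-pod: 889 × 9/16 = 500.0625
  axial-flowered constricted-pod: 889 × 3/16 = 166.6875
  terminal-flowered inflated-pod: 889 × 3/16 = 166.6875
  terminal-flowered constricted-pod: 889 × 1/16 = 55.5625
χ² = Σ (O − E)² / E
  axial-flowered inflated-pod: (501 − 500.0625)² / 500.0625 = 0.0018
  axial-flowered constricted-pod: (178 − 166.6875)² / 166.6875 = 0.7677
  terminal-flowered inflated-pod: (160 − 166.6875)² / 166.6875 = 0.2683
  terminal-flowered constricted-pod: (50 − 55.5625)² / 55.5625 = 0.5569
χ² = 0.0018 + 0.7677 + 0.2683 + 0.5569 = 1.5947 ≈ 1.595

1.595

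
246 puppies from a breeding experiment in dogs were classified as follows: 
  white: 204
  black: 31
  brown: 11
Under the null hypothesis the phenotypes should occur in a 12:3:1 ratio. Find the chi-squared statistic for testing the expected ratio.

8.266

The 12:3:1 ratio has 16 parts, so with N = 246 the expected counts are:
  white: 246 × 12/16 = 184.5
  black: 246 × 3/16 = 46.125
  brown: 246 × 1/16 = 15.375
χ² = Σ (O − E)² / E
  white: (204 − 184.5)² / 184.5 = 2.0610
  black: (31 − 46.125)² / 46.125 = 4.9597
  brown: (11 − 15.375)² / 15.375 = 1.2449
χ² = 2.0610 + 4.9597 + 1.2449 = 8.2656 ≈ 8.266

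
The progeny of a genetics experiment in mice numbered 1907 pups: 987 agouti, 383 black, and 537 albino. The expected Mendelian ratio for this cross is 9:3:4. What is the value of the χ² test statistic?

Total ratio parts = 16. Expected numbers out of 1907:
  agouti: 1907 × 9/16 = 1072.6875
  black: 1907 × 3/16 = 357.5625
  albino: 1907 × 4/16 = 476.75
χ² = Σ (O − E)² / E
  agouti: (987 − 1072.6875)² / 1072.6875 = 6.8448
  black: (383 − 357.5625)² / 357.5625 = 1.8097
  albino: (537 − 476.75)² / 476.75 = 7.6142
χ² = 6.8448 + 1.8097 + 7.6142 = 16.2687 ≈ 16.269

16.269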